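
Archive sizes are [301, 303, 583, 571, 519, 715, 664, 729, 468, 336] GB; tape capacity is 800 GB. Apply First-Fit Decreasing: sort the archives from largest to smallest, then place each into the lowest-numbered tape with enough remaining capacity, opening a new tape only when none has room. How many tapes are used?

Sorted descending: 729, 715, 664, 583, 571, 519, 468, 336, 303, 301.
Put 729 GB in tape 1; 71 GB remain.
Put 715 GB in tape 2; 85 GB remain.
Put 664 GB in tape 3; 136 GB remain.
Put 583 GB in tape 4; 217 GB remain.
Put 571 GB in tape 5; 229 GB remain.
Put 519 GB in tape 6; 281 GB remain.
Put 468 GB in tape 7; 332 GB remain.
Put 336 GB in tape 8; 464 GB remain.
Put 303 GB in tape 7; 29 GB remain.
Put 301 GB in tape 8; 163 GB remain.
Final tapes: [729] [715] [664] [583] [571] [519] [468,303] [336,301].

8 tapes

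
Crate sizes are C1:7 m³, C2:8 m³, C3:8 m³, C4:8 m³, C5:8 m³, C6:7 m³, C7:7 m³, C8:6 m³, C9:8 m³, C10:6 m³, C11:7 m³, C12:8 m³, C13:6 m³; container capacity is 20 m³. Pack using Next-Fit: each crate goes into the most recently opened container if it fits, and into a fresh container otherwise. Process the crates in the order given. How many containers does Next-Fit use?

7

C1 (7 m³) → container 1 (remaining 13 m³)
C2 (8 m³) → container 1 (remaining 5 m³)
C3 (8 m³) → container 2 (remaining 12 m³)
C4 (8 m³) → container 2 (remaining 4 m³)
C5 (8 m³) → container 3 (remaining 12 m³)
C6 (7 m³) → container 3 (remaining 5 m³)
C7 (7 m³) → container 4 (remaining 13 m³)
C8 (6 m³) → container 4 (remaining 7 m³)
C9 (8 m³) → container 5 (remaining 12 m³)
C10 (6 m³) → container 5 (remaining 6 m³)
C11 (7 m³) → container 6 (remaining 13 m³)
C12 (8 m³) → container 6 (remaining 5 m³)
C13 (6 m³) → container 7 (remaining 14 m³)
Final containers: [7,8] [8,8] [8,7] [7,6] [8,6] [7,8] [6].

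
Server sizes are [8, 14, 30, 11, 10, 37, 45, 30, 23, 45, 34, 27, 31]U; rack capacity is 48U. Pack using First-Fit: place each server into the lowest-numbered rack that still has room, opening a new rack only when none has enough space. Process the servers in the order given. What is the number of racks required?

8U → rack 1 (remaining 40U)
14U → rack 1 (remaining 26U)
30U → rack 2 (remaining 18U)
11U → rack 1 (remaining 15U)
10U → rack 1 (remaining 5U)
37U → rack 3 (remaining 11U)
45U → rack 4 (remaining 3U)
30U → rack 5 (remaining 18U)
23U → rack 6 (remaining 25U)
45U → rack 7 (remaining 3U)
34U → rack 8 (remaining 14U)
27U → rack 9 (remaining 21U)
31U → rack 10 (remaining 17U)

10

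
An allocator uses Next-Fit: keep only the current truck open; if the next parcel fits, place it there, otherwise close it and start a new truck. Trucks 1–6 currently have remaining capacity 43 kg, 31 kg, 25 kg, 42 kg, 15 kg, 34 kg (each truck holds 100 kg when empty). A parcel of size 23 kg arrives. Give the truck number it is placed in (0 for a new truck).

Next-Fit only looks at truck 6, which has 34 kg free.
23 kg fits there.

6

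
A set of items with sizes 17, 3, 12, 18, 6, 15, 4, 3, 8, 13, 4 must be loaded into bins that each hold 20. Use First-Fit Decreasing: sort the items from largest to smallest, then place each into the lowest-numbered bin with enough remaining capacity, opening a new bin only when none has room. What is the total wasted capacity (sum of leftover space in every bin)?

17

Sorted descending: 18, 17, 15, 13, 12, 8, 6, 4, 4, 3, 3.
bin 1: place 18, 2 left
bin 2: place 17, 3 left
bin 3: place 15, 5 left
bin 4: place 13, 7 left
bin 5: place 12, 8 left
bin 5: place 8, 0 left
bin 4: place 6, 1 left
bin 3: place 4, 1 left
bin 6: place 4, 16 left
bin 2: place 3, 0 left
bin 6: place 3, 13 left
6 bins × 20 = 120; used 103; unused 17.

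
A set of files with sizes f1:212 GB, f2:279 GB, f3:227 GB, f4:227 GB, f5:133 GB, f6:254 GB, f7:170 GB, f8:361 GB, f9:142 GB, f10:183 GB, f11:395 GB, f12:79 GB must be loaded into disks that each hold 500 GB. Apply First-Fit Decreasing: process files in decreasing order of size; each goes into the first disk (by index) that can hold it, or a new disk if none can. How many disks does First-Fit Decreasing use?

6

Sorted descending: 395, 361, 279, 254, 227, 227, 212, 183, 170, 142, 133, 79.
disk 1: place 395 GB, 105 GB left
disk 2: place 361 GB, 139 GB left
disk 3: place 279 GB, 221 GB left
disk 4: place 254 GB, 246 GB left
disk 4: place 227 GB, 19 GB left
disk 5: place 227 GB, 273 GB left
disk 3: place 212 GB, 9 GB left
disk 5: place 183 GB, 90 GB left
disk 6: place 170 GB, 330 GB left
disk 6: place 142 GB, 188 GB left
disk 2: place 133 GB, 6 GB left
disk 1: place 79 GB, 26 GB left
Final disks: [395,79] [361,133] [279,212] [254,227] [227,183] [170,142].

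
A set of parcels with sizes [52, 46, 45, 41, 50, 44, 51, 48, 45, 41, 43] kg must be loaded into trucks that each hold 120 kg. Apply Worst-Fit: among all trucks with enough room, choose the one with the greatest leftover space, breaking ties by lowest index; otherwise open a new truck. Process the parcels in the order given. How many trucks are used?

truck 1: place 52 kg, 68 kg left
truck 1: place 46 kg, 22 kg left
truck 2: place 45 kg, 75 kg left
truck 2: place 41 kg, 34 kg left
truck 3: place 50 kg, 70 kg left
truck 3: place 44 kg, 26 kg left
truck 4: place 51 kg, 69 kg left
truck 4: place 48 kg, 21 kg left
truck 5: place 45 kg, 75 kg left
truck 5: place 41 kg, 34 kg left
truck 6: place 43 kg, 77 kg left
Final trucks: [52,46] [45,41] [50,44] [51,48] [45,41] [43].

6 trucks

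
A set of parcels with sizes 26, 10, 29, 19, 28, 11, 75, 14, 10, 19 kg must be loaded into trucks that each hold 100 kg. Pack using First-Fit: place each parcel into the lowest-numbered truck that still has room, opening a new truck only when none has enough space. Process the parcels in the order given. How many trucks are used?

truck 1: place 26 kg, 74 kg left
truck 1: place 10 kg, 64 kg left
truck 1: place 29 kg, 35 kg left
truck 1: place 19 kg, 16 kg left
truck 2: place 28 kg, 72 kg left
truck 1: place 11 kg, 5 kg left
truck 3: place 75 kg, 25 kg left
truck 2: place 14 kg, 58 kg left
truck 2: place 10 kg, 48 kg left
truck 2: place 19 kg, 29 kg left
Final trucks: [26,10,29,19,11] [28,14,10,19] [75].

3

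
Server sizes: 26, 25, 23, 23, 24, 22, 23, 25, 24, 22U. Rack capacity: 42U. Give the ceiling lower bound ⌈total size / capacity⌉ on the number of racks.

Total size = 26 + 25 + 23 + 23 + 24 + 22 + 23 + 25 + 24 + 22 = 237U.
⌈237 / 42⌉ = 6.

6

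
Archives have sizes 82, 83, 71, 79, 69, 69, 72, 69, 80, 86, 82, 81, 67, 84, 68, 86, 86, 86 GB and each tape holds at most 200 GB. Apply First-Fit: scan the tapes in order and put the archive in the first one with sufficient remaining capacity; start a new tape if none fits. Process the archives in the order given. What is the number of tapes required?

Put 82 GB in tape 1; 118 GB remain.
Put 83 GB in tape 1; 35 GB remain.
Put 71 GB in tape 2; 129 GB remain.
Put 79 GB in tape 2; 50 GB remain.
Put 69 GB in tape 3; 131 GB remain.
Put 69 GB in tape 3; 62 GB remain.
Put 72 GB in tape 4; 128 GB remain.
Put 69 GB in tape 4; 59 GB remain.
Put 80 GB in tape 5; 120 GB remain.
Put 86 GB in tape 5; 34 GB remain.
Put 82 GB in tape 6; 118 GB remain.
Put 81 GB in tape 6; 37 GB remain.
Put 67 GB in tape 7; 133 GB remain.
Put 84 GB in tape 7; 49 GB remain.
Put 68 GB in tape 8; 132 GB remain.
Put 86 GB in tape 8; 46 GB remain.
Put 86 GB in tape 9; 114 GB remain.
Put 86 GB in tape 9; 28 GB remain.

9 tapes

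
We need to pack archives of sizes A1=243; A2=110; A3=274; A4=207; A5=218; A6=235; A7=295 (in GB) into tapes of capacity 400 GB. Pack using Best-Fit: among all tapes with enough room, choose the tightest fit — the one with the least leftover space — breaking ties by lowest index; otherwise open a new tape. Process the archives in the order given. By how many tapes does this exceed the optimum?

Best-Fit: [243,110] [274] [207] [218] [235] [295] → 6 tapes.
6 archives exceed 200 GB (half the capacity), and no two of those can share a tape, so at least 6 tapes are needed.
So 6 is already optimal.

0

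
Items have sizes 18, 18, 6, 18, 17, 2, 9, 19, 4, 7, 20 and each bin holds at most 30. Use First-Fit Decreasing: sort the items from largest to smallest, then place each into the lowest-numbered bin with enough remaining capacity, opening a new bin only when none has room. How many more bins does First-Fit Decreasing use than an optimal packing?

0

First-Fit Decreasing: [20,9] [19,7,4] [18,6,2] [18] [18] [17] → 6 bins.
6 items exceed 15 (half the capacity), and no two of those can share a bin, so at least 6 bins are needed.
So 6 is already optimal.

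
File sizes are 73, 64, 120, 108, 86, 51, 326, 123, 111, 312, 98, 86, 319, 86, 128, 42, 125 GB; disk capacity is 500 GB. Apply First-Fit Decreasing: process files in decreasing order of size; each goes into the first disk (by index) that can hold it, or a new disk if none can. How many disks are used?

5

Sorted descending: 326, 319, 312, 128, 125, 123, 120, 111, 108, 98, 86, 86, 86, 73, 64, 51, 42.
disk 1: place 326 GB, 174 GB left
disk 2: place 319 GB, 181 GB left
disk 3: place 312 GB, 188 GB left
disk 1: place 128 GB, 46 GB left
disk 2: place 125 GB, 56 GB left
disk 3: place 123 GB, 65 GB left
disk 4: place 120 GB, 380 GB left
disk 4: place 111 GB, 269 GB left
disk 4: place 108 GB, 161 GB left
disk 4: place 98 GB, 63 GB left
disk 5: place 86 GB, 414 GB left
disk 5: place 86 GB, 328 GB left
disk 5: place 86 GB, 242 GB left
disk 5: place 73 GB, 169 GB left
disk 3: place 64 GB, 1 GB left
disk 2: place 51 GB, 5 GB left
disk 1: place 42 GB, 4 GB left
Final disks: [326,128,42] [319,125,51] [312,123,64] [120,111,108,98] [86,86,86,73].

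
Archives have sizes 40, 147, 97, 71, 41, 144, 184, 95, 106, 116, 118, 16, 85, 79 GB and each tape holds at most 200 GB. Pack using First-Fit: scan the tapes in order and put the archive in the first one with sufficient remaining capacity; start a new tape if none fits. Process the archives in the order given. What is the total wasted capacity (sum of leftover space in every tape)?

261

Put 40 GB in tape 1; 160 GB remain.
Put 147 GB in tape 1; 13 GB remain.
Put 97 GB in tape 2; 103 GB remain.
Put 71 GB in tape 2; 32 GB remain.
Put 41 GB in tape 3; 159 GB remain.
Put 144 GB in tape 3; 15 GB remain.
Put 184 GB in tape 4; 16 GB remain.
Put 95 GB in tape 5; 105 GB remain.
Put 106 GB in tape 6; 94 GB remain.
Put 116 GB in tape 7; 84 GB remain.
Put 118 GB in tape 8; 82 GB remain.
Put 16 GB in tape 2; 16 GB remain.
Put 85 GB in tape 5; 20 GB remain.
Put 79 GB in tape 6; 15 GB remain.
8 tapes × 200 GB = 1600 GB; used 1339 GB; unused 261 GB.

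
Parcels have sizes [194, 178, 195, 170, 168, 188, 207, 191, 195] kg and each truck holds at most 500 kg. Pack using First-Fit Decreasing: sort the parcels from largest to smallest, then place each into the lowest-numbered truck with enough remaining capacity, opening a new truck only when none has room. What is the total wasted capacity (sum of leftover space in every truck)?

814

Sorted descending: 207, 195, 195, 194, 191, 188, 178, 170, 168.
truck 1: place 207 kg, 293 kg left
truck 1: place 195 kg, 98 kg left
truck 2: place 195 kg, 305 kg left
truck 2: place 194 kg, 111 kg left
truck 3: place 191 kg, 309 kg left
truck 3: place 188 kg, 121 kg left
truck 4: place 178 kg, 322 kg left
truck 4: place 170 kg, 152 kg left
truck 5: place 168 kg, 332 kg left
5 trucks × 500 kg = 2500 kg; used 1686 kg; unused 814 kg.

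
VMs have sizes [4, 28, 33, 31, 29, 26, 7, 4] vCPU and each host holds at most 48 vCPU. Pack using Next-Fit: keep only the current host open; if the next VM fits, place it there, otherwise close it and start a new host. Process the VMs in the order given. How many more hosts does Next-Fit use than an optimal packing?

0

Next-Fit: [4,28] [33] [31] [29] [26,7,4] → 5 hosts.
5 VMs exceed 24 vCPU (half the capacity), and no two of those can share a host, so at least 5 hosts are needed.
So 5 is already optimal.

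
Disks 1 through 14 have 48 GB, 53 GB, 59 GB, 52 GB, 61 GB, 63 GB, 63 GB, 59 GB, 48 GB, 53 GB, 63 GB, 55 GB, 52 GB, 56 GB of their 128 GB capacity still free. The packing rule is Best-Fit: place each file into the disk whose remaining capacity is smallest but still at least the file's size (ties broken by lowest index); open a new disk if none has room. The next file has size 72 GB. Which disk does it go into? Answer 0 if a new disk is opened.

0

No disk has ≥ 72 GB free, so a new disk is opened.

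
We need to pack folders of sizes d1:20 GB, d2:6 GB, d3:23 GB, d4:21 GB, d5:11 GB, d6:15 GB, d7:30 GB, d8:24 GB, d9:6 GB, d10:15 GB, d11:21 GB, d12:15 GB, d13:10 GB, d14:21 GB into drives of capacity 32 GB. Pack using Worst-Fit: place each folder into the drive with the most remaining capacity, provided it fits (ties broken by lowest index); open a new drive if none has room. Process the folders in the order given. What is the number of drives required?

d1 (20 GB) → drive 1 (remaining 12 GB)
d2 (6 GB) → drive 1 (remaining 6 GB)
d3 (23 GB) → drive 2 (remaining 9 GB)
d4 (21 GB) → drive 3 (remaining 11 GB)
d5 (11 GB) → drive 3 (remaining 0 GB)
d6 (15 GB) → drive 4 (remaining 17 GB)
d7 (30 GB) → drive 5 (remaining 2 GB)
d8 (24 GB) → drive 6 (remaining 8 GB)
d9 (6 GB) → drive 4 (remaining 11 GB)
d10 (15 GB) → drive 7 (remaining 17 GB)
d11 (21 GB) → drive 8 (remaining 11 GB)
d12 (15 GB) → drive 7 (remaining 2 GB)
d13 (10 GB) → drive 4 (remaining 1 GB)
d14 (21 GB) → drive 9 (remaining 11 GB)
Final drives: [20,6] [23] [21,11] [15,6,10] [30] [24] [15,15] [21] [21].

9 drives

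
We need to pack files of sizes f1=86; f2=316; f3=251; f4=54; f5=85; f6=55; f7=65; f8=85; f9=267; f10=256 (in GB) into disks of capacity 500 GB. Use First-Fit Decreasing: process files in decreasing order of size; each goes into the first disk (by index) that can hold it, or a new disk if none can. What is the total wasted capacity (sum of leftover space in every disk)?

Sorted descending: 316, 267, 256, 251, 86, 85, 85, 65, 55, 54.
316 GB → disk 1 (remaining 184 GB)
267 GB → disk 2 (remaining 233 GB)
256 GB → disk 3 (remaining 244 GB)
251 GB → disk 4 (remaining 249 GB)
86 GB → disk 1 (remaining 98 GB)
85 GB → disk 1 (remaining 13 GB)
85 GB → disk 2 (remaining 148 GB)
65 GB → disk 2 (remaining 83 GB)
55 GB → disk 2 (remaining 28 GB)
54 GB → disk 3 (remaining 190 GB)
4 disks × 500 GB = 2000 GB; used 1520 GB; unused 480 GB.

480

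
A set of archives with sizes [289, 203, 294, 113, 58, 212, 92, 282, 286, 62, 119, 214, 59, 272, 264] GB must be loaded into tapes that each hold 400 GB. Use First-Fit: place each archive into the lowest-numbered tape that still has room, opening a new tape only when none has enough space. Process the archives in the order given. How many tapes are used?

9

289 GB → tape 1 (remaining 111 GB)
203 GB → tape 2 (remaining 197 GB)
294 GB → tape 3 (remaining 106 GB)
113 GB → tape 2 (remaining 84 GB)
58 GB → tape 1 (remaining 53 GB)
212 GB → tape 4 (remaining 188 GB)
92 GB → tape 3 (remaining 14 GB)
282 GB → tape 5 (remaining 118 GB)
286 GB → tape 6 (remaining 114 GB)
62 GB → tape 2 (remaining 22 GB)
119 GB → tape 4 (remaining 69 GB)
214 GB → tape 7 (remaining 186 GB)
59 GB → tape 4 (remaining 10 GB)
272 GB → tape 8 (remaining 128 GB)
264 GB → tape 9 (remaining 136 GB)
Final tapes: [289,58] [203,113,62] [294,92] [212,119,59] [282] [286] [214] [272] [264].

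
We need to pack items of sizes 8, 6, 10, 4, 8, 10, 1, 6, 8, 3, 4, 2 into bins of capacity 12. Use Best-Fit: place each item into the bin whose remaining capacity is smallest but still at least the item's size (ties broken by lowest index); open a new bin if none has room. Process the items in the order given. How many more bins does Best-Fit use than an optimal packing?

Best-Fit: [8,4] [6,6] [10,1] [8,3] [10,2] [8,4] → 6 bins.
Total size 70; any packing needs at least ⌈70/12⌉ = 6 bins.
So 6 is already optimal.

0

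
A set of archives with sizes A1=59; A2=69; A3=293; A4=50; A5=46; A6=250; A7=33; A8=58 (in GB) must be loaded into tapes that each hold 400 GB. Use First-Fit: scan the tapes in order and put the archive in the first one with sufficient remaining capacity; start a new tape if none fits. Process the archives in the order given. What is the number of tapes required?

A1 (59 GB) → tape 1 (remaining 341 GB)
A2 (69 GB) → tape 1 (remaining 272 GB)
A3 (293 GB) → tape 2 (remaining 107 GB)
A4 (50 GB) → tape 1 (remaining 222 GB)
A5 (46 GB) → tape 1 (remaining 176 GB)
A6 (250 GB) → tape 3 (remaining 150 GB)
A7 (33 GB) → tape 1 (remaining 143 GB)
A8 (58 GB) → tape 1 (remaining 85 GB)

3 tapes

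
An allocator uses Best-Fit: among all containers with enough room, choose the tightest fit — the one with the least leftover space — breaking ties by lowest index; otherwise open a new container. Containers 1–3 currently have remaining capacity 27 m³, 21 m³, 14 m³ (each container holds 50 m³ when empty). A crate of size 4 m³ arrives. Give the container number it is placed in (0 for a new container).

Containers with room: container 1 (27 m³), container 2 (21 m³), container 3 (14 m³).
Tightest fit is container 3 with 14 m³ free.

3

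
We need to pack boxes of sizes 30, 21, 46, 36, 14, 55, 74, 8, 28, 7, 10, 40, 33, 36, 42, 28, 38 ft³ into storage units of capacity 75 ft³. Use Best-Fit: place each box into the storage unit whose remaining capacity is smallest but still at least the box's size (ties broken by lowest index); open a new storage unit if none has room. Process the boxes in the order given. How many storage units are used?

8

Put 30 ft³ in storage unit 1; 45 ft³ remain.
Put 21 ft³ in storage unit 1; 24 ft³ remain.
Put 46 ft³ in storage unit 2; 29 ft³ remain.
Put 36 ft³ in storage unit 3; 39 ft³ remain.
Put 14 ft³ in storage unit 1; 10 ft³ remain.
Put 55 ft³ in storage unit 4; 20 ft³ remain.
Put 74 ft³ in storage unit 5; 1 ft³ remain.
Put 8 ft³ in storage unit 1; 2 ft³ remain.
Put 28 ft³ in storage unit 2; 1 ft³ remain.
Put 7 ft³ in storage unit 4; 13 ft³ remain.
Put 10 ft³ in storage unit 4; 3 ft³ remain.
Put 40 ft³ in storage unit 6; 35 ft³ remain.
Put 33 ft³ in storage unit 6; 2 ft³ remain.
Put 36 ft³ in storage unit 3; 3 ft³ remain.
Put 42 ft³ in storage unit 7; 33 ft³ remain.
Put 28 ft³ in storage unit 7; 5 ft³ remain.
Put 38 ft³ in storage unit 8; 37 ft³ remain.
Final storage units: [30,21,14,8] [46,28] [36,36] [55,7,10] [74] [40,33] [42,28] [38].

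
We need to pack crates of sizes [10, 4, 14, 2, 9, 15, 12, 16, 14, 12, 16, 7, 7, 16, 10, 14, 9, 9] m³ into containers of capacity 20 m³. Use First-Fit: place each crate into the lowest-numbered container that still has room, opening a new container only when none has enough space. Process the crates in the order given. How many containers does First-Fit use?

container 1: place 10 m³, 10 m³ left
container 1: place 4 m³, 6 m³ left
container 2: place 14 m³, 6 m³ left
container 1: place 2 m³, 4 m³ left
container 3: place 9 m³, 11 m³ left
container 4: place 15 m³, 5 m³ left
container 5: place 12 m³, 8 m³ left
container 6: place 16 m³, 4 m³ left
container 7: place 14 m³, 6 m³ left
container 8: place 12 m³, 8 m³ left
container 9: place 16 m³, 4 m³ left
container 3: place 7 m³, 4 m³ left
container 5: place 7 m³, 1 m³ left
container 10: place 16 m³, 4 m³ left
container 11: place 10 m³, 10 m³ left
container 12: place 14 m³, 6 m³ left
container 11: place 9 m³, 1 m³ left
container 13: place 9 m³, 11 m³ left
Final containers: [10,4,2] [14] [9,7] [15] [12,7] [16] [14] [12] [16] [16] [10,9] [14] [9].

13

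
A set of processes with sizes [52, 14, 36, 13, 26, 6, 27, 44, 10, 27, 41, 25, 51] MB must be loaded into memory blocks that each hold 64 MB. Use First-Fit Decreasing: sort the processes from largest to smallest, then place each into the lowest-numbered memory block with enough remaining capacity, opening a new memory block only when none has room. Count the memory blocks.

Sorted descending: 52, 51, 44, 41, 36, 27, 27, 26, 25, 14, 13, 10, 6.
Put 52 MB in memory block 1; 12 MB remain.
Put 51 MB in memory block 2; 13 MB remain.
Put 44 MB in memory block 3; 20 MB remain.
Put 41 MB in memory block 4; 23 MB remain.
Put 36 MB in memory block 5; 28 MB remain.
Put 27 MB in memory block 5; 1 MB remain.
Put 27 MB in memory block 6; 37 MB remain.
Put 26 MB in memory block 6; 11 MB remain.
Put 25 MB in memory block 7; 39 MB remain.
Put 14 MB in memory block 3; 6 MB remain.
Put 13 MB in memory block 2; 0 MB remain.
Put 10 MB in memory block 1; 2 MB remain.
Put 6 MB in memory block 3; 0 MB remain.
Final memory blocks: [52,10] [51,13] [44,14,6] [41] [36,27] [27,26] [25].

7 memory blocks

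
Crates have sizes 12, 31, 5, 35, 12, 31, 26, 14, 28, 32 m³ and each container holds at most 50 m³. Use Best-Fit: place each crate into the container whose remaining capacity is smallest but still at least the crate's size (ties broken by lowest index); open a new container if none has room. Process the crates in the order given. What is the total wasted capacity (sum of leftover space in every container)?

74

container 1: place 12 m³, 38 m³ left
container 1: place 31 m³, 7 m³ left
container 1: place 5 m³, 2 m³ left
container 2: place 35 m³, 15 m³ left
container 2: place 12 m³, 3 m³ left
container 3: place 31 m³, 19 m³ left
container 4: place 26 m³, 24 m³ left
container 3: place 14 m³, 5 m³ left
container 5: place 28 m³, 22 m³ left
container 6: place 32 m³, 18 m³ left
6 containers × 50 m³ = 300 m³; used 226 m³; unused 74 m³.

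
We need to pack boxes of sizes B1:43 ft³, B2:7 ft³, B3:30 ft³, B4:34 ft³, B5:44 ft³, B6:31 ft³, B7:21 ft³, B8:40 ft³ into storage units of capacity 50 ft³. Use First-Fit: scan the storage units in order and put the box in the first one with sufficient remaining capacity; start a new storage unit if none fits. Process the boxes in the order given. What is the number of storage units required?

7 storage units

B1 (43 ft³) → storage unit 1 (remaining 7 ft³)
B2 (7 ft³) → storage unit 1 (remaining 0 ft³)
B3 (30 ft³) → storage unit 2 (remaining 20 ft³)
B4 (34 ft³) → storage unit 3 (remaining 16 ft³)
B5 (44 ft³) → storage unit 4 (remaining 6 ft³)
B6 (31 ft³) → storage unit 5 (remaining 19 ft³)
B7 (21 ft³) → storage unit 6 (remaining 29 ft³)
B8 (40 ft³) → storage unit 7 (remaining 10 ft³)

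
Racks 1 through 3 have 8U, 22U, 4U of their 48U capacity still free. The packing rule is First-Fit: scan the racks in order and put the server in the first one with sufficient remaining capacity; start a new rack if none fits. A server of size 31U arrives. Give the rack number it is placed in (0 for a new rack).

No rack has ≥ 31U free, so a new rack is opened.

0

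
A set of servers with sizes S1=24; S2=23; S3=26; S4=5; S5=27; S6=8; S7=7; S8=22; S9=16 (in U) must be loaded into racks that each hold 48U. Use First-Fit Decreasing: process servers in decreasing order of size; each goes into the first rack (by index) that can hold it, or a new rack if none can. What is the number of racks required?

Sorted descending: 27, 26, 24, 23, 22, 16, 8, 7, 5.
27U → rack 1 (remaining 21U)
26U → rack 2 (remaining 22U)
24U → rack 3 (remaining 24U)
23U → rack 3 (remaining 1U)
22U → rack 2 (remaining 0U)
16U → rack 1 (remaining 5U)
8U → rack 4 (remaining 40U)
7U → rack 4 (remaining 33U)
5U → rack 1 (remaining 0U)

4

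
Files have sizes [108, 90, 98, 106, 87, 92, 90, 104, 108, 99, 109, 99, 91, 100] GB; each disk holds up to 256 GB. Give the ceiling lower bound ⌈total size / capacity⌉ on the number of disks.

6

Total size = 108 + 90 + 98 + 106 + 87 + 92 + 90 + 104 + 108 + 99 + 109 + 99 + 91 + 100 = 1381 GB.
⌈1381 / 256⌉ = 6.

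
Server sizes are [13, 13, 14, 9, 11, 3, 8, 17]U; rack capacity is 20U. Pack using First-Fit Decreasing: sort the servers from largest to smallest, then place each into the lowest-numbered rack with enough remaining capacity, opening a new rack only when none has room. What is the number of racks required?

6

Sorted descending: 17, 14, 13, 13, 11, 9, 8, 3.
Put 17U in rack 1; 3U remain.
Put 14U in rack 2; 6U remain.
Put 13U in rack 3; 7U remain.
Put 13U in rack 4; 7U remain.
Put 11U in rack 5; 9U remain.
Put 9U in rack 5; 0U remain.
Put 8U in rack 6; 12U remain.
Put 3U in rack 1; 0U remain.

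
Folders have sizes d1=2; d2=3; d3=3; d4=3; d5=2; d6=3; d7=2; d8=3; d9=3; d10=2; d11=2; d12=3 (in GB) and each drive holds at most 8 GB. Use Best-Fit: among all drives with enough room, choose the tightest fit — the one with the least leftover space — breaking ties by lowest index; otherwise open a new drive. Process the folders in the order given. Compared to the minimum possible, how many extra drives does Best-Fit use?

Best-Fit: [2,3,3] [3,2,3] [2,3,3] [2,2,3] → 4 drives.
Total size 31 GB; any packing needs at least ⌈31/8⌉ = 4 drives.
So 4 is already optimal.

0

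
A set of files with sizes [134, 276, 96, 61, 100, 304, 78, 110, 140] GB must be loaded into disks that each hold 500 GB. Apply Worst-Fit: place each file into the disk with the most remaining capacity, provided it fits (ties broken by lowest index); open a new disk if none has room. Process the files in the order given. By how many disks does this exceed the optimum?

0

Worst-Fit: [134,276] [96,61,100,78,140] [304,110] → 3 disks.
Total size 1299 GB; any packing needs at least ⌈1299/500⌉ = 3 disks.
So 3 is already optimal.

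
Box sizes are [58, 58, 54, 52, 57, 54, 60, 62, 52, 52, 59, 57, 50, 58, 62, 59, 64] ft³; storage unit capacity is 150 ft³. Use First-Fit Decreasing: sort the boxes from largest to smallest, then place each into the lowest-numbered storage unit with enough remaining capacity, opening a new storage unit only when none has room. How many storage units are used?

Sorted descending: 64, 62, 62, 60, 59, 59, 58, 58, 58, 57, 57, 54, 54, 52, 52, 52, 50.
Put 64 ft³ in storage unit 1; 86 ft³ remain.
Put 62 ft³ in storage unit 1; 24 ft³ remain.
Put 62 ft³ in storage unit 2; 88 ft³ remain.
Put 60 ft³ in storage unit 2; 28 ft³ remain.
Put 59 ft³ in storage unit 3; 91 ft³ remain.
Put 59 ft³ in storage unit 3; 32 ft³ remain.
Put 58 ft³ in storage unit 4; 92 ft³ remain.
Put 58 ft³ in storage unit 4; 34 ft³ remain.
Put 58 ft³ in storage unit 5; 92 ft³ remain.
Put 57 ft³ in storage unit 5; 35 ft³ remain.
Put 57 ft³ in storage unit 6; 93 ft³ remain.
Put 54 ft³ in storage unit 6; 39 ft³ remain.
Put 54 ft³ in storage unit 7; 96 ft³ remain.
Put 52 ft³ in storage unit 7; 44 ft³ remain.
Put 52 ft³ in storage unit 8; 98 ft³ remain.
Put 52 ft³ in storage unit 8; 46 ft³ remain.
Put 50 ft³ in storage unit 9; 100 ft³ remain.

9 storage units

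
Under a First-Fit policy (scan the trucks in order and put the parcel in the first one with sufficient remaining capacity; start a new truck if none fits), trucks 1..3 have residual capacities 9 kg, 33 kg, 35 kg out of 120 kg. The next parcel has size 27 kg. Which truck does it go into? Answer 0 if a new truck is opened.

Trucks with room: truck 2 (33 kg), truck 3 (35 kg).
The first with room is truck 2.

2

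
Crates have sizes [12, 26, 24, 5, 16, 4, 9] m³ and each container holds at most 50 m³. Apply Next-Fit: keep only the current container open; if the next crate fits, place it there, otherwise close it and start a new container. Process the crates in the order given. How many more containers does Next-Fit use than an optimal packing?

Next-Fit: [12,26] [24,5,16,4] [9] → 3 containers.
Total size 96 m³; any packing needs at least ⌈96/50⌉ = 2 containers.
An optimal packing achieves that bound: [26,24] [16,12,9,5,4] → 2 containers.
Excess: 3 − 2 = 1.

1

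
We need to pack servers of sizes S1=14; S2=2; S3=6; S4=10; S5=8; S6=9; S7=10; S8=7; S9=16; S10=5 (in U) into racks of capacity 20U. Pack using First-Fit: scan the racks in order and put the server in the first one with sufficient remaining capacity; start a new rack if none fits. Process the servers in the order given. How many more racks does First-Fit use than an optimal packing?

First-Fit: [14,2] [6,10] [8,9] [10,7] [16] [5] → 6 racks.
Total size 87U; any packing needs at least ⌈87/20⌉ = 5 racks.
An optimal packing achieves that bound: [16,2] [14,6] [10,10] [9,8] [7,5] → 5 racks.
Excess: 6 − 5 = 1.

1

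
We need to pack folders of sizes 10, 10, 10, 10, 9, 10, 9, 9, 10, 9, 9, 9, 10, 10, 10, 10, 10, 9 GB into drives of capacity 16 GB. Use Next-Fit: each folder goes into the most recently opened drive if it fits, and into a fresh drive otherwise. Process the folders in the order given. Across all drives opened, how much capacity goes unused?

Put 10 GB in drive 1; 6 GB remain.
Put 10 GB in drive 2; 6 GB remain.
Put 10 GB in drive 3; 6 GB remain.
Put 10 GB in drive 4; 6 GB remain.
Put 9 GB in drive 5; 7 GB remain.
Put 10 GB in drive 6; 6 GB remain.
Put 9 GB in drive 7; 7 GB remain.
Put 9 GB in drive 8; 7 GB remain.
Put 10 GB in drive 9; 6 GB remain.
Put 9 GB in drive 10; 7 GB remain.
Put 9 GB in drive 11; 7 GB remain.
Put 9 GB in drive 12; 7 GB remain.
Put 10 GB in drive 13; 6 GB remain.
Put 10 GB in drive 14; 6 GB remain.
Put 10 GB in drive 15; 6 GB remain.
Put 10 GB in drive 16; 6 GB remain.
Put 10 GB in drive 17; 6 GB remain.
Put 9 GB in drive 18; 7 GB remain.
18 drives × 16 GB = 288 GB; used 173 GB; unused 115 GB.

115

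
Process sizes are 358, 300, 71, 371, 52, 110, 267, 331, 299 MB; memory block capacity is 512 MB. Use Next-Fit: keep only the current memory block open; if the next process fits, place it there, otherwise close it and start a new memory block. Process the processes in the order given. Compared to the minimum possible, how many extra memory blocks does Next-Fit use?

Next-Fit: [358] [300,71] [371,52] [110,267] [331] [299] → 6 memory blocks.
6 processes exceed 256 MB (half the capacity), and no two of those can share a memory block, so at least 6 memory blocks are needed.
So 6 is already optimal.

0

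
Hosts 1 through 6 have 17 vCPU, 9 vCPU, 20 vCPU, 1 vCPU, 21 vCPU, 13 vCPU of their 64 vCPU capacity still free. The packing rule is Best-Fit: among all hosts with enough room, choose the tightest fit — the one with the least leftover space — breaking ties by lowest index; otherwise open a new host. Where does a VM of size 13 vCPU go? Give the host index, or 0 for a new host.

6

Hosts with room: host 1 (17 vCPU), host 3 (20 vCPU), host 5 (21 vCPU), host 6 (13 vCPU).
Tightest fit is host 6 with 13 vCPU free.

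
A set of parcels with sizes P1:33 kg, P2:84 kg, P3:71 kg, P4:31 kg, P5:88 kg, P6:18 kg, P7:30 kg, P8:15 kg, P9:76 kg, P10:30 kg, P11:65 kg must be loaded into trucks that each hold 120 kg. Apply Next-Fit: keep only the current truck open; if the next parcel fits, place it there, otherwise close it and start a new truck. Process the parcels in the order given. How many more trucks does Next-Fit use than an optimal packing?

Next-Fit: [33,84] [71,31] [88,18] [30,15] [76,30] [65] → 6 trucks.
Total size 541 kg; any packing needs at least ⌈541/120⌉ = 5 trucks.
An optimal packing achieves that bound: [88,31] [84,33] [76,30] [71,30,18] [65,15] → 5 trucks.
Excess: 6 − 5 = 1.

1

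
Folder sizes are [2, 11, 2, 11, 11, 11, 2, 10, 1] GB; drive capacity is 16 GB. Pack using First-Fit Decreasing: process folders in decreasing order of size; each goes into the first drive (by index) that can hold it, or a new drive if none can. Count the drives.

Sorted descending: 11, 11, 11, 11, 10, 2, 2, 2, 1.
11 GB → drive 1 (remaining 5 GB)
11 GB → drive 2 (remaining 5 GB)
11 GB → drive 3 (remaining 5 GB)
11 GB → drive 4 (remaining 5 GB)
10 GB → drive 5 (remaining 6 GB)
2 GB → drive 1 (remaining 3 GB)
2 GB → drive 1 (remaining 1 GB)
2 GB → drive 2 (remaining 3 GB)
1 GB → drive 1 (remaining 0 GB)
Final drives: [11,2,2,1] [11,2] [11] [11] [10].

5 drives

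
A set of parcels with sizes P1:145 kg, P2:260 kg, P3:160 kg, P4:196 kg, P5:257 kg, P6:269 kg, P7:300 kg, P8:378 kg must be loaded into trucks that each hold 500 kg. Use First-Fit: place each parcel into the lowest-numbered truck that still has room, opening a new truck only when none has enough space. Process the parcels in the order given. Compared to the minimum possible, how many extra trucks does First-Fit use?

1

First-Fit: [145,260] [160,196] [257] [269] [300] [378] → 6 trucks.
5 parcels exceed 250 kg (half the capacity), and no two of those can share a truck, so at least 5 trucks are needed.
An optimal packing achieves that bound: [378] [300,196] [269,160] [260,145] [257] → 5 trucks.
Excess: 6 − 5 = 1.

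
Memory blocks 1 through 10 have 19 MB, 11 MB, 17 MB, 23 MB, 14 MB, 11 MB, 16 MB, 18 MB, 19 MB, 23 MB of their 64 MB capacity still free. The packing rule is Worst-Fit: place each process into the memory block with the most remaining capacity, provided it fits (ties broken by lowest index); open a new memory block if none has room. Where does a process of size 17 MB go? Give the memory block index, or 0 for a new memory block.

4

Memory blocks with room: memory block 1 (19 MB), memory block 3 (17 MB), memory block 4 (23 MB), memory block 8 (18 MB), memory block 9 (19 MB), memory block 10 (23 MB).
Most room is memory block 4 with 23 MB free.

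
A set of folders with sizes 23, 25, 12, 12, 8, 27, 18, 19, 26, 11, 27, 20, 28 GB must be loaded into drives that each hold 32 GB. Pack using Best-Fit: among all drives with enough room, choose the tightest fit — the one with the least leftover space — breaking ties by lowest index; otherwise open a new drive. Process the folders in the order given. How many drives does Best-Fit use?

drive 1: place 23 GB, 9 GB left
drive 2: place 25 GB, 7 GB left
drive 3: place 12 GB, 20 GB left
drive 3: place 12 GB, 8 GB left
drive 3: place 8 GB, 0 GB left
drive 4: place 27 GB, 5 GB left
drive 5: place 18 GB, 14 GB left
drive 6: place 19 GB, 13 GB left
drive 7: place 26 GB, 6 GB left
drive 6: place 11 GB, 2 GB left
drive 8: place 27 GB, 5 GB left
drive 9: place 20 GB, 12 GB left
drive 10: place 28 GB, 4 GB left
Final drives: [23] [25] [12,12,8] [27] [18] [19,11] [26] [27] [20] [28].

10 drives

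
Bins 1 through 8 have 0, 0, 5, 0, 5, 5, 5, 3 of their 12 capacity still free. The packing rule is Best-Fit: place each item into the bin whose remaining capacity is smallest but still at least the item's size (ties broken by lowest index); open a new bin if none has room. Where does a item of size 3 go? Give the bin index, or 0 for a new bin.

8

Bins with room: bin 3 (5), bin 5 (5), bin 6 (5), bin 7 (5), bin 8 (3).
Tightest fit is bin 8 with 3 free.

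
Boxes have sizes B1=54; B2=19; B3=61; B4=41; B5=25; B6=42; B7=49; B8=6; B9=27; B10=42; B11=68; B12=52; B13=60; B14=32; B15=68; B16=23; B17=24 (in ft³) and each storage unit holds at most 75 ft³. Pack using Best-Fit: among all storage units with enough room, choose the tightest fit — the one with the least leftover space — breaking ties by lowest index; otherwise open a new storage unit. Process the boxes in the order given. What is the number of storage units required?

10

B1 (54 ft³) → storage unit 1 (remaining 21 ft³)
B2 (19 ft³) → storage unit 1 (remaining 2 ft³)
B3 (61 ft³) → storage unit 2 (remaining 14 ft³)
B4 (41 ft³) → storage unit 3 (remaining 34 ft³)
B5 (25 ft³) → storage unit 3 (remaining 9 ft³)
B6 (42 ft³) → storage unit 4 (remaining 33 ft³)
B7 (49 ft³) → storage unit 5 (remaining 26 ft³)
B8 (6 ft³) → storage unit 3 (remaining 3 ft³)
B9 (27 ft³) → storage unit 4 (remaining 6 ft³)
B10 (42 ft³) → storage unit 6 (remaining 33 ft³)
B11 (68 ft³) → storage unit 7 (remaining 7 ft³)
B12 (52 ft³) → storage unit 8 (remaining 23 ft³)
B13 (60 ft³) → storage unit 9 (remaining 15 ft³)
B14 (32 ft³) → storage unit 6 (remaining 1 ft³)
B15 (68 ft³) → storage unit 10 (remaining 7 ft³)
B16 (23 ft³) → storage unit 8 (remaining 0 ft³)
B17 (24 ft³) → storage unit 5 (remaining 2 ft³)
Final storage units: [54,19] [61] [41,25,6] [42,27] [49,24] [42,32] [68] [52,23] [60] [68].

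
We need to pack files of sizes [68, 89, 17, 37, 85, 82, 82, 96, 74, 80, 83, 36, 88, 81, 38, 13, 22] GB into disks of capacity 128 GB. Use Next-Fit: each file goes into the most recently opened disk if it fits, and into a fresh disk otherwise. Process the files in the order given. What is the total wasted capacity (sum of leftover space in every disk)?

465

Put 68 GB in disk 1; 60 GB remain.
Put 89 GB in disk 2; 39 GB remain.
Put 17 GB in disk 2; 22 GB remain.
Put 37 GB in disk 3; 91 GB remain.
Put 85 GB in disk 3; 6 GB remain.
Put 82 GB in disk 4; 46 GB remain.
Put 82 GB in disk 5; 46 GB remain.
Put 96 GB in disk 6; 32 GB remain.
Put 74 GB in disk 7; 54 GB remain.
Put 80 GB in disk 8; 48 GB remain.
Put 83 GB in disk 9; 45 GB remain.
Put 36 GB in disk 9; 9 GB remain.
Put 88 GB in disk 10; 40 GB remain.
Put 81 GB in disk 11; 47 GB remain.
Put 38 GB in disk 11; 9 GB remain.
Put 13 GB in disk 12; 115 GB remain.
Put 22 GB in disk 12; 93 GB remain.
12 disks × 128 GB = 1536 GB; used 1071 GB; unused 465 GB.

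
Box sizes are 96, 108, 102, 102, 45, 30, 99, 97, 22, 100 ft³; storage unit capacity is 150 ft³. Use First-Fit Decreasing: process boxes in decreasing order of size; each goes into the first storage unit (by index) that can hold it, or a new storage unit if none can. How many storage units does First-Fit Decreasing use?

7

Sorted descending: 108, 102, 102, 100, 99, 97, 96, 45, 30, 22.
Put 108 ft³ in storage unit 1; 42 ft³ remain.
Put 102 ft³ in storage unit 2; 48 ft³ remain.
Put 102 ft³ in storage unit 3; 48 ft³ remain.
Put 100 ft³ in storage unit 4; 50 ft³ remain.
Put 99 ft³ in storage unit 5; 51 ft³ remain.
Put 97 ft³ in storage unit 6; 53 ft³ remain.
Put 96 ft³ in storage unit 7; 54 ft³ remain.
Put 45 ft³ in storage unit 2; 3 ft³ remain.
Put 30 ft³ in storage unit 1; 12 ft³ remain.
Put 22 ft³ in storage unit 3; 26 ft³ remain.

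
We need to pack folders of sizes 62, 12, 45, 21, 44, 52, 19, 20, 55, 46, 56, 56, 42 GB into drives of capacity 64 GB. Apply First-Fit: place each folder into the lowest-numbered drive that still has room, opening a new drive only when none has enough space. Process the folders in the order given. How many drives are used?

10 drives

drive 1: place 62 GB, 2 GB left
drive 2: place 12 GB, 52 GB left
drive 2: place 45 GB, 7 GB left
drive 3: place 21 GB, 43 GB left
drive 4: place 44 GB, 20 GB left
drive 5: place 52 GB, 12 GB left
drive 3: place 19 GB, 24 GB left
drive 3: place 20 GB, 4 GB left
drive 6: place 55 GB, 9 GB left
drive 7: place 46 GB, 18 GB left
drive 8: place 56 GB, 8 GB left
drive 9: place 56 GB, 8 GB left
drive 10: place 42 GB, 22 GB left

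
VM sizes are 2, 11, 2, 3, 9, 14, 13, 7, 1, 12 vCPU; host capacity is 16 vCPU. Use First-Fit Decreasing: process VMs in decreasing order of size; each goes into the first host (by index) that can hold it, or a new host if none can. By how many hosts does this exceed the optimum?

0

First-Fit Decreasing: [14,2] [13,3] [12,2,1] [11] [9,7] → 5 hosts.
Total size 74 vCPU; any packing needs at least ⌈74/16⌉ = 5 hosts.
So 5 is already optimal.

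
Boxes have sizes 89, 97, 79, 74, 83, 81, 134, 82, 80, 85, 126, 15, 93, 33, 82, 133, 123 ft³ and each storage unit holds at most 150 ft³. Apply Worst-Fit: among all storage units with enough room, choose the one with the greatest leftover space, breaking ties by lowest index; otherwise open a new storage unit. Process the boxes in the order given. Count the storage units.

Put 89 ft³ in storage unit 1; 61 ft³ remain.
Put 97 ft³ in storage unit 2; 53 ft³ remain.
Put 79 ft³ in storage unit 3; 71 ft³ remain.
Put 74 ft³ in storage unit 4; 76 ft³ remain.
Put 83 ft³ in storage unit 5; 67 ft³ remain.
Put 81 ft³ in storage unit 6; 69 ft³ remain.
Put 134 ft³ in storage unit 7; 16 ft³ remain.
Put 82 ft³ in storage unit 8; 68 ft³ remain.
Put 80 ft³ in storage unit 9; 70 ft³ remain.
Put 85 ft³ in storage unit 10; 65 ft³ remain.
Put 126 ft³ in storage unit 11; 24 ft³ remain.
Put 15 ft³ in storage unit 4; 61 ft³ remain.
Put 93 ft³ in storage unit 12; 57 ft³ remain.
Put 33 ft³ in storage unit 3; 38 ft³ remain.
Put 82 ft³ in storage unit 13; 68 ft³ remain.
Put 133 ft³ in storage unit 14; 17 ft³ remain.
Put 123 ft³ in storage unit 15; 27 ft³ remain.
Final storage units: [89] [97] [79,33] [74,15] [83] [81] [134] [82] [80] [85] [126] [93] [82] [133] [123].

15 storage units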